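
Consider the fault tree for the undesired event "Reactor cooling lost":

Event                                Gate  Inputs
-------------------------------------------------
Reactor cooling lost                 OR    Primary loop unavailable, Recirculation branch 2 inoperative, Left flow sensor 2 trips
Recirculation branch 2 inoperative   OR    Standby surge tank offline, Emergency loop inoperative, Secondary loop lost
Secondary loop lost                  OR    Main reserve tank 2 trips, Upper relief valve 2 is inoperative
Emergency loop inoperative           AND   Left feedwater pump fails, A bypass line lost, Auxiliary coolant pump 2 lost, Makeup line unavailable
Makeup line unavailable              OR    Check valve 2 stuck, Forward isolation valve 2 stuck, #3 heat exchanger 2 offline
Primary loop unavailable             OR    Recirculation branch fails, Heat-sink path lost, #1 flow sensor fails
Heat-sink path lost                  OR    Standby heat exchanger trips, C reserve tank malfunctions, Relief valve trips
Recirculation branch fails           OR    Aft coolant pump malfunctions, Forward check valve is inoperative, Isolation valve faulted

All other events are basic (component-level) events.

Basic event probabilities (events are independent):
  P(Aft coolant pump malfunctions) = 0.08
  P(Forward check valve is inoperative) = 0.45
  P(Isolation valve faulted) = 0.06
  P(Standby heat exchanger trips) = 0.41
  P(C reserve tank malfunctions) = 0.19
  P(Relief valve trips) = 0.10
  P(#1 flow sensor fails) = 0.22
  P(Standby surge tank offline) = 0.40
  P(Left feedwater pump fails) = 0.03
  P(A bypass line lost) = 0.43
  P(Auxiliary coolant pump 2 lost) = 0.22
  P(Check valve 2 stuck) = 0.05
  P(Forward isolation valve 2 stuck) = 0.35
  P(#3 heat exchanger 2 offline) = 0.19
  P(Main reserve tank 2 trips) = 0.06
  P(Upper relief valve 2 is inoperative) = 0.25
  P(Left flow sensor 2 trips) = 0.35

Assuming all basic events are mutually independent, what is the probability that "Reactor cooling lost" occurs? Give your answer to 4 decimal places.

P(Recirculation branch fails) [OR] = 1 − (1−0.08) × (1−0.45) × (1−0.06) = 0.524360
P(Heat-sink path lost) [OR] = 1 − (1−0.41) × (1−0.19) × (1−0.10) = 0.569890
P(Primary loop unavailable) [OR] = 1 − (1−0.524360) × (1−0.569890) × (1−0.22) = 0.840430
P(Makeup line unavailable) [OR] = 1 − (1−0.05) × (1−0.35) × (1−0.19) = 0.499825
P(Emergency loop inoperative) [AND] = 0.03 × 0.43 × 0.22 × 0.499825 = 0.001419
P(Secondary loop lost) [OR] = 1 − (1−0.06) × (1−0.25) = 0.295000
P(Recirculation branch 2 inoperative) [OR] = 1 − (1−0.40) × (1−0.001419) × (1−0.295000) = 0.577600
P(Reactor cooling lost) [OR] = 1 − (1−0.840430) × (1−0.577600) × (1−0.35) = 0.956188
Rounded to 4 decimal places: P(Reactor cooling lost) ≈ 0.9562.

0.9562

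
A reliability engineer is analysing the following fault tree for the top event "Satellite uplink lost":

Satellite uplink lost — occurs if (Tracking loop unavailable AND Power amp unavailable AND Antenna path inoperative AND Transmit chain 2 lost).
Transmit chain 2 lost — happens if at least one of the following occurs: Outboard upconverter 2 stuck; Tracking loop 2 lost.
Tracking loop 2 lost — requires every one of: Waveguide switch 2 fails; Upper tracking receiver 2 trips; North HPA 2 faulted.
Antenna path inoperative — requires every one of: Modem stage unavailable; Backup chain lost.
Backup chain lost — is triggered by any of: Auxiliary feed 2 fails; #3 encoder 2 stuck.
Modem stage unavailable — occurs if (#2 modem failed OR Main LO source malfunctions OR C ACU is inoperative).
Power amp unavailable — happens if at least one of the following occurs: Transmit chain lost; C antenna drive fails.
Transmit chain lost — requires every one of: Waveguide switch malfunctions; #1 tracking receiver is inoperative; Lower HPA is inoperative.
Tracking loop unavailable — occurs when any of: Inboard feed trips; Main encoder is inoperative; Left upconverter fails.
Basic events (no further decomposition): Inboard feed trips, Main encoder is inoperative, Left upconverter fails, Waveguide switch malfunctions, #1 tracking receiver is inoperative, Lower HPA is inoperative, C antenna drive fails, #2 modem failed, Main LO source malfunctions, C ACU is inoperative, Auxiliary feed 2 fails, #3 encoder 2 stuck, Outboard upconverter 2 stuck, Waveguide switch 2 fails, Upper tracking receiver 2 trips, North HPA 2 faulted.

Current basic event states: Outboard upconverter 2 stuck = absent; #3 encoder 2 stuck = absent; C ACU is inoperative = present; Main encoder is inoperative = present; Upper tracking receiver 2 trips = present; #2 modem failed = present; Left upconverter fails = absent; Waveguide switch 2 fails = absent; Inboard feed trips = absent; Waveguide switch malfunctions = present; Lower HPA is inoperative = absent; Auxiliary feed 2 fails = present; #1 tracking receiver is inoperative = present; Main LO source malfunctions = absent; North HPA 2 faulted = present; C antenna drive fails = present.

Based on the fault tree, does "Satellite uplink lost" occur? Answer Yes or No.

No

Tracking loop unavailable [OR]: Inboard feed trips=not, Main encoder is inoperative=occurs, Left upconverter fails=not → at least one input occurs → occurs.
Transmit chain lost [AND]: Waveguide switch malfunctions=occurs, #1 tracking receiver is inoperative=occurs, Lower HPA is inoperative=not → not all inputs occur → does not occur.
Power amp unavailable [OR]: Transmit chain lost=not, C antenna drive fails=occurs → at least one input occurs → occurs.
Modem stage unavailable [OR]: #2 modem failed=occurs, Main LO source malfunctions=not, C ACU is inoperative=occurs → at least one input occurs → occurs.
Backup chain lost [OR]: Auxiliary feed 2 fails=occurs, #3 encoder 2 stuck=not → at least one input occurs → occurs.
Antenna path inoperative [AND]: Modem stage unavailable=occurs, Backup chain lost=occurs → all inputs occur → occurs.
Tracking loop 2 lost [AND]: Waveguide switch 2 fails=not, Upper tracking receiver 2 trips=occurs, North HPA 2 faulted=occurs → not all inputs occur → does not occur.
Transmit chain 2 lost [OR]: Outboard upconverter 2 stuck=not, Tracking loop 2 lost=not → no input occurs → does not occur.
Satellite uplink lost [AND]: Tracking loop unavailable=occurs, Power amp unavailable=occurs, Antenna path inoperative=occurs, Transmit chain 2 lost=not → not all inputs occur → does not occur.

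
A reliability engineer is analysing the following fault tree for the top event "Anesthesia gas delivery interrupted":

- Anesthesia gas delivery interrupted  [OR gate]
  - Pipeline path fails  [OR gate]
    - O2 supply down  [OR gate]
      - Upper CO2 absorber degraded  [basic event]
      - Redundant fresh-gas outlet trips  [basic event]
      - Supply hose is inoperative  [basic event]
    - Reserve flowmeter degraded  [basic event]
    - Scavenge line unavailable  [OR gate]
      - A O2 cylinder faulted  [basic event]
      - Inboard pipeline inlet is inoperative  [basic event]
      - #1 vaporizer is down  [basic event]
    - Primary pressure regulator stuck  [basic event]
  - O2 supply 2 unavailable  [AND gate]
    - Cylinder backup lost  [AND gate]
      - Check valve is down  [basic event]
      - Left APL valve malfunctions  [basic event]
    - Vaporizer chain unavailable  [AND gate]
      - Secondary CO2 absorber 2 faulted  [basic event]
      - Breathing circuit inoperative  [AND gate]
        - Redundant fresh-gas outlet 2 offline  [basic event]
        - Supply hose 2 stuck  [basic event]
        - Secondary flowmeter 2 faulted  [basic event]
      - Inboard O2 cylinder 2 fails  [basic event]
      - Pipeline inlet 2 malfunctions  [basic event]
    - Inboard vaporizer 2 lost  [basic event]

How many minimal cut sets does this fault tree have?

9

O2 supply down [OR]: union of children's cut sets → 3 cut set(s).
Scavenge line unavailable [OR]: union of children's cut sets → 3 cut set(s).
Pipeline path fails [OR]: union of children's cut sets → 8 cut set(s).
Cylinder backup lost [AND]: one cut set from each child combined → 1 × 1 = 1 cut set(s).
Breathing circuit inoperative [AND]: one cut set from each child combined → 1 × 1 × 1 = 1 cut set(s).
Vaporizer chain unavailable [AND]: one cut set from each child combined → 1 × 1 × 1 × 1 = 1 cut set(s).
O2 supply 2 unavailable [AND]: one cut set from each child combined → 1 × 1 × 1 = 1 cut set(s).
Anesthesia gas delivery interrupted [OR]: union of children's cut sets → 9 cut set(s).
Minimal cut sets: {Upper CO2 absorber degraded}; {Redundant fresh-gas outlet trips}; {Supply hose is inoperative}; {Reserve flowmeter degraded}; {A O2 cylinder faulted}; {Inboard pipeline inlet is inoperative}; {#1 vaporizer is down}; {Primary pressure regulator stuck}; {Check valve is down, Inboard O2 cylinder 2 fails, Inboard vaporizer 2 lost, Left APL valve malfunctions, Pipeline inlet 2 malfunctions, Redundant fresh-gas outlet 2 offline, Secondary CO2 absorber 2 faulted, Secondary flowmeter 2 faulted, Supply hose 2 stuck}.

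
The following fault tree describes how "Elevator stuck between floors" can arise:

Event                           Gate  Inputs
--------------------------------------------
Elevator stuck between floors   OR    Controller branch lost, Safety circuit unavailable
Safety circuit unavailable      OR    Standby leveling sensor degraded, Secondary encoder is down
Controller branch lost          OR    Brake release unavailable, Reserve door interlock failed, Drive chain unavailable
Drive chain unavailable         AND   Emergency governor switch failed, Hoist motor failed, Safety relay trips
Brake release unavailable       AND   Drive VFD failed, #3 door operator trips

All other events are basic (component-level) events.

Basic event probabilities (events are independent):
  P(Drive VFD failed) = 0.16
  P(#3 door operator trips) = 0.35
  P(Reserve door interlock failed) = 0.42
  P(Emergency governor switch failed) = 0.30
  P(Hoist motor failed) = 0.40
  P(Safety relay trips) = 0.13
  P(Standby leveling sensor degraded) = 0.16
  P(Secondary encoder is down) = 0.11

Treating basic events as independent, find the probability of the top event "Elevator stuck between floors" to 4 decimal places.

P(Brake release unavailable) [AND] = 0.16 × 0.35 = 0.056000
P(Drive chain unavailable) [AND] = 0.30 × 0.40 × 0.13 = 0.015600
P(Controller branch lost) [OR] = 1 − (1−0.056000) × (1−0.42) × (1−0.015600) = 0.461021
P(Safety circuit unavailable) [OR] = 1 − (1−0.16) × (1−0.11) = 0.252400
P(Elevator stuck between floors) [OR] = 1 − (1−0.461021) × (1−0.252400) = 0.597059
Rounded to 4 decimal places: P(Elevator stuck between floors) ≈ 0.5971.

0.5971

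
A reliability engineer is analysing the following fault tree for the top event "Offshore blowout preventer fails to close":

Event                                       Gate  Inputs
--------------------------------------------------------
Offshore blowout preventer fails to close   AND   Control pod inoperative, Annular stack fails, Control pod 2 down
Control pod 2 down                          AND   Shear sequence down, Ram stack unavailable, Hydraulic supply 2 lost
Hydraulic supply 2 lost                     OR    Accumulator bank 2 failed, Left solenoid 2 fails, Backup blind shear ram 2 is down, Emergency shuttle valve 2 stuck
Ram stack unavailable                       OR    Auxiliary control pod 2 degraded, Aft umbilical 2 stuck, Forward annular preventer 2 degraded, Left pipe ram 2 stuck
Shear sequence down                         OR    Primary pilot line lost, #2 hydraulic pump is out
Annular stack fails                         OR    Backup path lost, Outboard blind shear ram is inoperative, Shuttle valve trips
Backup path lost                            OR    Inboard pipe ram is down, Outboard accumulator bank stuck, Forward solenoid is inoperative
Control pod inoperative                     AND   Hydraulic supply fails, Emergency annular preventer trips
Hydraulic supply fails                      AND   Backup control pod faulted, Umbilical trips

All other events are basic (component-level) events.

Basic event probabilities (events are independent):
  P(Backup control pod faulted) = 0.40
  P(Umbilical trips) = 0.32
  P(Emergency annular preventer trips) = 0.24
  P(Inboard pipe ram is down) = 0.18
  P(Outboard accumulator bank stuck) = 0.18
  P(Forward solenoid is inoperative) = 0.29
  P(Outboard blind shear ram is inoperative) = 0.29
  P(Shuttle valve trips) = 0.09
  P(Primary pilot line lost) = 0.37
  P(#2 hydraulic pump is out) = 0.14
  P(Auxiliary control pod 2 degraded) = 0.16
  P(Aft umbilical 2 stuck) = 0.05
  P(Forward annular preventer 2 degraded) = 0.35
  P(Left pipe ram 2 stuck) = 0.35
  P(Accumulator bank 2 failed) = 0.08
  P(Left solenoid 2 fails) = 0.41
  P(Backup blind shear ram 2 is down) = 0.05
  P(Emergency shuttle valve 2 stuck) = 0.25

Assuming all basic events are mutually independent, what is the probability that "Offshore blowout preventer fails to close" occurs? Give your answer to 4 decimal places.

P(Hydraulic supply fails) [AND] = 0.40 × 0.32 = 0.128000
P(Control pod inoperative) [AND] = 0.128000 × 0.24 = 0.030720
P(Backup path lost) [OR] = 1 − (1−0.18) × (1−0.18) × (1−0.29) = 0.522596
P(Annular stack fails) [OR] = 1 − (1−0.522596) × (1−0.29) × (1−0.09) = 0.691549
P(Shear sequence down) [OR] = 1 − (1−0.37) × (1−0.14) = 0.458200
P(Ram stack unavailable) [OR] = 1 − (1−0.16) × (1−0.05) × (1−0.35) × (1−0.35) = 0.662845
P(Hydraulic supply 2 lost) [OR] = 1 − (1−0.08) × (1−0.41) × (1−0.05) × (1−0.25) = 0.613255
P(Control pod 2 down) [AND] = 0.458200 × 0.662845 × 0.613255 = 0.186255
P(Offshore blowout preventer fails to close) [AND] = 0.030720 × 0.691549 × 0.186255 = 0.003957
Rounded to 4 decimal places: P(Offshore blowout preventer fails to close) ≈ 0.0040.

0.0040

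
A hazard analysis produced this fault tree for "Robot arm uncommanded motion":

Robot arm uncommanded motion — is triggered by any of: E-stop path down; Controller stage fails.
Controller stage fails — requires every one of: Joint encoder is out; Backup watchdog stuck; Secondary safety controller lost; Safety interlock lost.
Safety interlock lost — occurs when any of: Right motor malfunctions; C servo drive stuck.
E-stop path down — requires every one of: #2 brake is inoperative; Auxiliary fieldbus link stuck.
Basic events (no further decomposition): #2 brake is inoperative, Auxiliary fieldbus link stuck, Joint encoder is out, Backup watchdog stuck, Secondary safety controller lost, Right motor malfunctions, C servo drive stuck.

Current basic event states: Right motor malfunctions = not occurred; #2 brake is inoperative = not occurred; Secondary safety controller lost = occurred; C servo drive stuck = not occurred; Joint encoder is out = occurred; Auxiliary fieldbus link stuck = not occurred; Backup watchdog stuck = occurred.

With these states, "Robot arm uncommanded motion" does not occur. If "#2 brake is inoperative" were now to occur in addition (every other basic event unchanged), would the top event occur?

Counterfactual: set "#2 brake is inoperative" to occurred.
E-stop path down [AND]: #2 brake is inoperative=occurs, Auxiliary fieldbus link stuck=not → not all inputs occur → does not occur.
Safety interlock lost [OR]: Right motor malfunctions=not, C servo drive stuck=not → no input occurs → does not occur.
Controller stage fails [AND]: Joint encoder is out=occurs, Backup watchdog stuck=occurs, Secondary safety controller lost=occurs, Safety interlock lost=not → not all inputs occur → does not occur.
Robot arm uncommanded motion [OR]: E-stop path down=not, Controller stage fails=not → no input occurs → does not occur.

No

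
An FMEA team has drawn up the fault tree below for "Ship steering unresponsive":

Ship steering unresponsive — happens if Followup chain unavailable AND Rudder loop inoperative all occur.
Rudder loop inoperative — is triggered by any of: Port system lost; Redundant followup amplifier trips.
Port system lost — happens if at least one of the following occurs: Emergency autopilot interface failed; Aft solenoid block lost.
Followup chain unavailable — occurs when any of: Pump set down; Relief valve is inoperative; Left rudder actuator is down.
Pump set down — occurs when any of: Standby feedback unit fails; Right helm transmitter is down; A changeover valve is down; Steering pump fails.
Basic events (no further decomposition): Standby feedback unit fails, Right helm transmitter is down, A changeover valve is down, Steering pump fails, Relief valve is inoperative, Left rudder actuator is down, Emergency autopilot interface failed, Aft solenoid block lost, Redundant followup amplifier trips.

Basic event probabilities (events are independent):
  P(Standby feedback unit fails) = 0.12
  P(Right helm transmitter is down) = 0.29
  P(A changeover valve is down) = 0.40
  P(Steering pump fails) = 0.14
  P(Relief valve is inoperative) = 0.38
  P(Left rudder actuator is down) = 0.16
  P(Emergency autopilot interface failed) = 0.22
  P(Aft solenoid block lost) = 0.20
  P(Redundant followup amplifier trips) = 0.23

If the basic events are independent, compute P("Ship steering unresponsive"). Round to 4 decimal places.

P(Pump set down) [OR] = 1 − (1−0.12) × (1−0.29) × (1−0.40) × (1−0.14) = 0.677603
P(Followup chain unavailable) [OR] = 1 − (1−0.677603) × (1−0.38) × (1−0.16) = 0.832096
P(Port system lost) [OR] = 1 − (1−0.22) × (1−0.20) = 0.376000
P(Rudder loop inoperative) [OR] = 1 − (1−0.376000) × (1−0.23) = 0.519520
P(Ship steering unresponsive) [AND] = 0.832096 × 0.519520 = 0.432291
Rounded to 4 decimal places: P(Ship steering unresponsive) ≈ 0.4323.

0.4323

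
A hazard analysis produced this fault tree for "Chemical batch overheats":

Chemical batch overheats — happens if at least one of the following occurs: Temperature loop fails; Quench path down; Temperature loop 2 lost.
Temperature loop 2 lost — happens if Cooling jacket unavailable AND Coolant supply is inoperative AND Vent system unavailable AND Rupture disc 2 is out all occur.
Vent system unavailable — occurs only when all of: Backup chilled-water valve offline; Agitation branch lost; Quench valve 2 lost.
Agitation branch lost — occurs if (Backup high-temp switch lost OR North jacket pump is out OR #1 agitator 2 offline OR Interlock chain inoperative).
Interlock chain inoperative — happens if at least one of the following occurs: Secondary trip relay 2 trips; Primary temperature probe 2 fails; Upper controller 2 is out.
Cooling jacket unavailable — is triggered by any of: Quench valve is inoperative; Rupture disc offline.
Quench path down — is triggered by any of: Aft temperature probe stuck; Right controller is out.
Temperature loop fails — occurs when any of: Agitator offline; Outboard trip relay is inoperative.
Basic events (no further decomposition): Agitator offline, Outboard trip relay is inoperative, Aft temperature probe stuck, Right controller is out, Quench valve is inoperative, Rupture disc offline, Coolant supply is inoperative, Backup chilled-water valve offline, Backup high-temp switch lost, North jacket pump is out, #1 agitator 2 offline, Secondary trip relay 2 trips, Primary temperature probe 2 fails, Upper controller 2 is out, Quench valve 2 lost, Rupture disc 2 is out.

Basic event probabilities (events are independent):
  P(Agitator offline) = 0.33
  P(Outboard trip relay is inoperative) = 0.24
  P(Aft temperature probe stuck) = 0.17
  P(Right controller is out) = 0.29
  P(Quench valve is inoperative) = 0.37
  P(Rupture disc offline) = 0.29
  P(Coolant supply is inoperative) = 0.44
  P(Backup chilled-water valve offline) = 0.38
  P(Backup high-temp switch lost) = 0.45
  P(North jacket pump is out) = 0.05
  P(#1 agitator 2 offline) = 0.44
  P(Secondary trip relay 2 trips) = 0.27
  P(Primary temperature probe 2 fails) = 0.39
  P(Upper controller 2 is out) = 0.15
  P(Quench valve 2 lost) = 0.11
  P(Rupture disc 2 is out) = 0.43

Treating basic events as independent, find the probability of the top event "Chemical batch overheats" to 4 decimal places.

P(Temperature loop fails) [OR] = 1 − (1−0.33) × (1−0.24) = 0.490800
P(Quench path down) [OR] = 1 − (1−0.17) × (1−0.29) = 0.410700
P(Cooling jacket unavailable) [OR] = 1 − (1−0.37) × (1−0.29) = 0.552700
P(Interlock chain inoperative) [OR] = 1 − (1−0.27) × (1−0.39) × (1−0.15) = 0.621495
P(Agitation branch lost) [OR] = 1 − (1−0.45) × (1−0.05) × (1−0.44) × (1−0.621495) = 0.889249
P(Vent system unavailable) [AND] = 0.38 × 0.889249 × 0.11 = 0.037171
P(Temperature loop 2 lost) [AND] = 0.552700 × 0.44 × 0.037171 × 0.43 = 0.003887
P(Chemical batch overheats) [OR] = 1 − (1−0.490800) × (1−0.410700) × (1−0.003887) = 0.701095
Rounded to 4 decimal places: P(Chemical batch overheats) ≈ 0.7011.

0.7011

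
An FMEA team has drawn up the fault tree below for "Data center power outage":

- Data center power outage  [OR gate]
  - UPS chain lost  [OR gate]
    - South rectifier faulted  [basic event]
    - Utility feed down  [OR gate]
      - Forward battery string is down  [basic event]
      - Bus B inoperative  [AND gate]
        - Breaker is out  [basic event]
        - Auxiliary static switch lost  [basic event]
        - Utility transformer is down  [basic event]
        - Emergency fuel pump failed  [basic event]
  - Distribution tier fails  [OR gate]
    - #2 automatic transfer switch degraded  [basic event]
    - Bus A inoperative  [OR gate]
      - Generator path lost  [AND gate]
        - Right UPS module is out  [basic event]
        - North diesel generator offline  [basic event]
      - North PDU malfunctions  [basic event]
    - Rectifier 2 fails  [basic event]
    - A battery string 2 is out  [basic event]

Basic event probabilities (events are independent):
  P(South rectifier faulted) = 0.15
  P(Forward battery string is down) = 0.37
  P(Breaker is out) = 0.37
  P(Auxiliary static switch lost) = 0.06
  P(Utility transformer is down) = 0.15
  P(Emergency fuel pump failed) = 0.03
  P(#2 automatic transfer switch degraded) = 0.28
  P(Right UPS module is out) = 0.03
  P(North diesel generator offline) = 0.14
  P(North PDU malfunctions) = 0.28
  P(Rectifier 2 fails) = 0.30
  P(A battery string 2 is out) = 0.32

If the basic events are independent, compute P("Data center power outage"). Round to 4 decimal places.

0.8684

P(Bus B inoperative) [AND] = 0.37 × 0.06 × 0.15 × 0.03 = 0.000100
P(Utility feed down) [OR] = 1 − (1−0.37) × (1−0.000100) = 0.370063
P(UPS chain lost) [OR] = 1 − (1−0.15) × (1−0.370063) = 0.464554
P(Generator path lost) [AND] = 0.03 × 0.14 = 0.004200
P(Bus A inoperative) [OR] = 1 − (1−0.004200) × (1−0.28) = 0.283024
P(Distribution tier fails) [OR] = 1 − (1−0.28) × (1−0.283024) × (1−0.30) × (1−0.32) = 0.754278
P(Data center power outage) [OR] = 1 − (1−0.464554) × (1−0.754278) = 0.868429
Rounded to 4 decimal places: P(Data center power outage) ≈ 0.8684.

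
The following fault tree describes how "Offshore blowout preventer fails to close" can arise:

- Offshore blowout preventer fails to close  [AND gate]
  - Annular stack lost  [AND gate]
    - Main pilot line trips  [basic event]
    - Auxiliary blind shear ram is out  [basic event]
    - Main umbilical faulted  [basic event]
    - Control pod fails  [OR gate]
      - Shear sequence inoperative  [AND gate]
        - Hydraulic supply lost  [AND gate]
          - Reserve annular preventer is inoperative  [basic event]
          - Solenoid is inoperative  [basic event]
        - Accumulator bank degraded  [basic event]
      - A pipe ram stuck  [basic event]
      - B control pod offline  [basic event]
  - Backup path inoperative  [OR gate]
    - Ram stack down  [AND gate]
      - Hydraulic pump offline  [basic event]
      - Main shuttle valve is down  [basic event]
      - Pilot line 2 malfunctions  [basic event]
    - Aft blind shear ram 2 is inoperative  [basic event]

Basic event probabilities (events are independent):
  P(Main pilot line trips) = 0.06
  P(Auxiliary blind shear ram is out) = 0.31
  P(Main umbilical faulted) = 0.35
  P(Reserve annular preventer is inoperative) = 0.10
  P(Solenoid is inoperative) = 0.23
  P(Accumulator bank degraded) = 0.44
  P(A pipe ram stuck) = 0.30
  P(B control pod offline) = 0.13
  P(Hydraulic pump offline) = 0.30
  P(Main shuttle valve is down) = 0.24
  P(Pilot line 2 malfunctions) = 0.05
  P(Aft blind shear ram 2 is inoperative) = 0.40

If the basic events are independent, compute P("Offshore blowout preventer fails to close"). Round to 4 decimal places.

P(Hydraulic supply lost) [AND] = 0.10 × 0.23 = 0.023000
P(Shear sequence inoperative) [AND] = 0.023000 × 0.44 = 0.010120
P(Control pod fails) [OR] = 1 − (1−0.010120) × (1−0.30) × (1−0.13) = 0.397163
P(Annular stack lost) [AND] = 0.06 × 0.31 × 0.35 × 0.397163 = 0.002586
P(Ram stack down) [AND] = 0.30 × 0.24 × 0.05 = 0.003600
P(Backup path inoperative) [OR] = 1 − (1−0.003600) × (1−0.40) = 0.402160
P(Offshore blowout preventer fails to close) [AND] = 0.002586 × 0.402160 = 0.001040
Rounded to 4 decimal places: P(Offshore blowout preventer fails to close) ≈ 0.0010.

0.0010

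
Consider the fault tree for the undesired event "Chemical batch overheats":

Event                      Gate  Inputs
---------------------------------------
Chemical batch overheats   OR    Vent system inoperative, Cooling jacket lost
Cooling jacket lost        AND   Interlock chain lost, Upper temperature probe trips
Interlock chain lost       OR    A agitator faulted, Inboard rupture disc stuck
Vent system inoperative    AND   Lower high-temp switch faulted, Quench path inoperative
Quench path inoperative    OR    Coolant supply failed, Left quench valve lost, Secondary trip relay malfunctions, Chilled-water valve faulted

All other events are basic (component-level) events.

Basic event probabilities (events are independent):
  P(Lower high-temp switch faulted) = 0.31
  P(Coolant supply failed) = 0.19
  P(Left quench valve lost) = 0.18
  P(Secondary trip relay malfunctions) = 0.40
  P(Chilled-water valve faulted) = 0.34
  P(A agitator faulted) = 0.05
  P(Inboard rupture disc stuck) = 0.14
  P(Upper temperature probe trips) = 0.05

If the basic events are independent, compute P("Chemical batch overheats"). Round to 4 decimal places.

P(Quench path inoperative) [OR] = 1 − (1−0.19) × (1−0.18) × (1−0.40) × (1−0.34) = 0.736977
P(Vent system inoperative) [AND] = 0.31 × 0.736977 = 0.228463
P(Interlock chain lost) [OR] = 1 − (1−0.05) × (1−0.14) = 0.183000
P(Cooling jacket lost) [AND] = 0.183000 × 0.05 = 0.009150
P(Chemical batch overheats) [OR] = 1 − (1−0.228463) × (1−0.009150) = 0.235523
Rounded to 4 decimal places: P(Chemical batch overheats) ≈ 0.2355.

0.2355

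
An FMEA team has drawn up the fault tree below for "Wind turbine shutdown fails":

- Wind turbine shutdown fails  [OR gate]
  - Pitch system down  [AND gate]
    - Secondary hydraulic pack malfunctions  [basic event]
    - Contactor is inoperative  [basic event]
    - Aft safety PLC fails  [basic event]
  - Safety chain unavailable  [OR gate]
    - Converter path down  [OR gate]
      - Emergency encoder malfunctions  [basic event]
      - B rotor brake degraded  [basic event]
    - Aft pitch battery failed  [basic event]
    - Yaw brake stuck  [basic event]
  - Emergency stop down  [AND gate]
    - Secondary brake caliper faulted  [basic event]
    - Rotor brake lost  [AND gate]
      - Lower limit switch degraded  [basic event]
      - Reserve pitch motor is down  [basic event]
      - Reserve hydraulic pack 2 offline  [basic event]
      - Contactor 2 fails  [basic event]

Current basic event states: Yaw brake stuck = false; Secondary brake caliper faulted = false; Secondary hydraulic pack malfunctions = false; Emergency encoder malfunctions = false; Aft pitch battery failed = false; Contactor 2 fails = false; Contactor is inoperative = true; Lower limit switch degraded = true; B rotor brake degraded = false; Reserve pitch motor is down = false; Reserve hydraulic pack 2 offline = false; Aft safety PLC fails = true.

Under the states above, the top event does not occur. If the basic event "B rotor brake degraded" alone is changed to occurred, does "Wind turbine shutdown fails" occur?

Yes

Counterfactual: set "B rotor brake degraded" to occurred.
Pitch system down [AND]: Secondary hydraulic pack malfunctions=not, Contactor is inoperative=occurs, Aft safety PLC fails=occurs → not all inputs occur → does not occur.
Converter path down [OR]: Emergency encoder malfunctions=not, B rotor brake degraded=occurs → at least one input occurs → occurs.
Safety chain unavailable [OR]: Converter path down=occurs, Aft pitch battery failed=not, Yaw brake stuck=not → at least one input occurs → occurs.
Rotor brake lost [AND]: Lower limit switch degraded=occurs, Reserve pitch motor is down=not, Reserve hydraulic pack 2 offline=not, Contactor 2 fails=not → not all inputs occur → does not occur.
Emergency stop down [AND]: Secondary brake caliper faulted=not, Rotor brake lost=not → not all inputs occur → does not occur.
Wind turbine shutdown fails [OR]: Pitch system down=not, Safety chain unavailable=occurs, Emergency stop down=not → at least one input occurs → occurs.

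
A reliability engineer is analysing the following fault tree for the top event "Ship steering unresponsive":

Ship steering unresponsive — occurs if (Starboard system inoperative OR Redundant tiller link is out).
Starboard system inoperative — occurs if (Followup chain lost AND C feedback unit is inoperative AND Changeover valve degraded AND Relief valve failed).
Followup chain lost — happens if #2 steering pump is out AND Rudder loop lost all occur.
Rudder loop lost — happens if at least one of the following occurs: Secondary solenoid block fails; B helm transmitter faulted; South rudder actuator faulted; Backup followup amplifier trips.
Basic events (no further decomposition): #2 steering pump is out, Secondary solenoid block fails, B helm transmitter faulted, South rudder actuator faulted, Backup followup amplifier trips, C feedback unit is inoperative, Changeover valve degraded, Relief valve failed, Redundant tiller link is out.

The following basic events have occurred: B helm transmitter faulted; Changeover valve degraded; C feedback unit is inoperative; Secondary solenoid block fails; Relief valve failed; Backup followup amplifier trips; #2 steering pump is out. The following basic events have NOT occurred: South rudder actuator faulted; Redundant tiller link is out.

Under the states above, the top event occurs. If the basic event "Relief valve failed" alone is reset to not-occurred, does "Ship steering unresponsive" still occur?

Counterfactual: set "Relief valve failed" to not occurred.
Rudder loop lost [OR]: Secondary solenoid block fails=occurs, B helm transmitter faulted=occurs, South rudder actuator faulted=not, Backup followup amplifier trips=occurs → at least one input occurs → occurs.
Followup chain lost [AND]: #2 steering pump is out=occurs, Rudder loop lost=occurs → all inputs occur → occurs.
Starboard system inoperative [AND]: Followup chain lost=occurs, C feedback unit is inoperative=occurs, Changeover valve degraded=occurs, Relief valve failed=not → not all inputs occur → does not occur.
Ship steering unresponsive [OR]: Starboard system inoperative=not, Redundant tiller link is out=not → no input occurs → does not occur.

No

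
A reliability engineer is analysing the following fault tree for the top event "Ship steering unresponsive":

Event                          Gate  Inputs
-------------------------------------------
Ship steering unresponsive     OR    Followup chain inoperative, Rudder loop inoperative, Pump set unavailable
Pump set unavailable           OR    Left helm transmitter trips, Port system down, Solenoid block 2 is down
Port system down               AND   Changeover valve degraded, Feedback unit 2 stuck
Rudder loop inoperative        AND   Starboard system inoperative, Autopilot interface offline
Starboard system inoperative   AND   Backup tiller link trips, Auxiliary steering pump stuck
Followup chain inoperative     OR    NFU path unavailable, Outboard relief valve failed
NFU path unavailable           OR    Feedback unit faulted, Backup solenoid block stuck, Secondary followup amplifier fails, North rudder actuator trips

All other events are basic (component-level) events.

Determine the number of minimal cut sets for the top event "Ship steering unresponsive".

NFU path unavailable [OR]: union of children's cut sets → 4 cut set(s).
Followup chain inoperative [OR]: union of children's cut sets → 5 cut set(s).
Starboard system inoperative [AND]: one cut set from each child combined → 1 × 1 = 1 cut set(s).
Rudder loop inoperative [AND]: one cut set from each child combined → 1 × 1 = 1 cut set(s).
Port system down [AND]: one cut set from each child combined → 1 × 1 = 1 cut set(s).
Pump set unavailable [OR]: union of children's cut sets → 3 cut set(s).
Ship steering unresponsive [OR]: union of children's cut sets → 9 cut set(s).
Minimal cut sets: {Feedback unit faulted}; {Backup solenoid block stuck}; {Secondary followup amplifier fails}; {North rudder actuator trips}; {Outboard relief valve failed}; {Autopilot interface offline, Auxiliary steering pump stuck, Backup tiller link trips}; {Left helm transmitter trips}; {Changeover valve degraded, Feedback unit 2 stuck}; {Solenoid block 2 is down}.

9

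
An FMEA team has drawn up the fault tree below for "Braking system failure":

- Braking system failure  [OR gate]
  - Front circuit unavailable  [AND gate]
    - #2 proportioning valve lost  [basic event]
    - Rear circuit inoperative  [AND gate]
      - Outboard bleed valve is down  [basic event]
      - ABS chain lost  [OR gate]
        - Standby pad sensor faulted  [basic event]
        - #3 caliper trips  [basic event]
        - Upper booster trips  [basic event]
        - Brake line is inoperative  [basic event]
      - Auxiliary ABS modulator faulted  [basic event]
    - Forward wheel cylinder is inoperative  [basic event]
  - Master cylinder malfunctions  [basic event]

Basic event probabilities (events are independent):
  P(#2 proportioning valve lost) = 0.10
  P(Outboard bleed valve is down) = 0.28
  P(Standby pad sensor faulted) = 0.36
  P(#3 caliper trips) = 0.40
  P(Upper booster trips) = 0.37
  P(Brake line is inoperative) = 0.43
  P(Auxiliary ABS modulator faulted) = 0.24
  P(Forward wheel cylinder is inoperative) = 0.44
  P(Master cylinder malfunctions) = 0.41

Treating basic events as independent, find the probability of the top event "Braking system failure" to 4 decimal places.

0.4115

P(ABS chain lost) [OR] = 1 − (1−0.36) × (1−0.40) × (1−0.37) × (1−0.43) = 0.862106
P(Rear circuit inoperative) [AND] = 0.28 × 0.862106 × 0.24 = 0.057934
P(Front circuit unavailable) [AND] = 0.10 × 0.057934 × 0.44 = 0.002549
P(Braking system failure) [OR] = 1 − (1−0.002549) × (1−0.41) = 0.411504
Rounded to 4 decimal places: P(Braking system failure) ≈ 0.4115.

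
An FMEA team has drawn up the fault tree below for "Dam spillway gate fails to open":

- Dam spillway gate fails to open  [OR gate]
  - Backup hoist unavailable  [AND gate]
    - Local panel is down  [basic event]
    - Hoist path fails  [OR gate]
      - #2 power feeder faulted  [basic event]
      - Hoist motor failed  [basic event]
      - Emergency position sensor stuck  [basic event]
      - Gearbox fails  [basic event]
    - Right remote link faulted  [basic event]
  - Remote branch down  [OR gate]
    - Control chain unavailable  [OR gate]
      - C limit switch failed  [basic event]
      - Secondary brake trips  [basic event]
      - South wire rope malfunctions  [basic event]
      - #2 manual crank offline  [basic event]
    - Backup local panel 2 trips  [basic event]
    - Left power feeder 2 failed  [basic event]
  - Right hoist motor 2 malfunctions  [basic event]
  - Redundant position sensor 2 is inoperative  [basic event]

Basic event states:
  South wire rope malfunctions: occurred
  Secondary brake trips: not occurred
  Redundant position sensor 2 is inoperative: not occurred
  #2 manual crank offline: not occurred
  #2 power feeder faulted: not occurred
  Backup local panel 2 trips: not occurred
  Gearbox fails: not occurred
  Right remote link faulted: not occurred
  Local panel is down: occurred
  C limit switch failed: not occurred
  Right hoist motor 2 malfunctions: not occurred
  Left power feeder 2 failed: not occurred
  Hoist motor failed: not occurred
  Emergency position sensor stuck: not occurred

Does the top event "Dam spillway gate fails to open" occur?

Yes

Hoist path fails [OR]: #2 power feeder faulted=not, Hoist motor failed=not, Emergency position sensor stuck=not, Gearbox fails=not → no input occurs → does not occur.
Backup hoist unavailable [AND]: Local panel is down=occurs, Hoist path fails=not, Right remote link faulted=not → not all inputs occur → does not occur.
Control chain unavailable [OR]: C limit switch failed=not, Secondary brake trips=not, South wire rope malfunctions=occurs, #2 manual crank offline=not → at least one input occurs → occurs.
Remote branch down [OR]: Control chain unavailable=occurs, Backup local panel 2 trips=not, Left power feeder 2 failed=not → at least one input occurs → occurs.
Dam spillway gate fails to open [OR]: Backup hoist unavailable=not, Remote branch down=occurs, Right hoist motor 2 malfunctions=not, Redundant position sensor 2 is inoperative=not → at least one input occurs → occurs.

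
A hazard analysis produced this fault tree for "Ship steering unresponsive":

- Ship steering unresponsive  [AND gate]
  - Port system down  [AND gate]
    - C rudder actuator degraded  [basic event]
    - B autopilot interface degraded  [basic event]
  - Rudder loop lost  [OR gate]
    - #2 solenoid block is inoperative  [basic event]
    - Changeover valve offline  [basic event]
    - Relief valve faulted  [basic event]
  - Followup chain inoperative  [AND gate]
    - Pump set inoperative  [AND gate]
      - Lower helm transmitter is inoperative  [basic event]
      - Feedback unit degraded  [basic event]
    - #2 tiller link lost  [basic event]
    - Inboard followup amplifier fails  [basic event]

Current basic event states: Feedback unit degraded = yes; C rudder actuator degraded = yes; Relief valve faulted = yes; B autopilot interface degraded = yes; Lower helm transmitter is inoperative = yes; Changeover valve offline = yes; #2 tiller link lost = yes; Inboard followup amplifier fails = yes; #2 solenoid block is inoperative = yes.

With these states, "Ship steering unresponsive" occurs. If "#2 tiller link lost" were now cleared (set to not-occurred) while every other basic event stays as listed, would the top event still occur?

Counterfactual: set "#2 tiller link lost" to not occurred.
Port system down [AND]: C rudder actuator degraded=occurs, B autopilot interface degraded=occurs → all inputs occur → occurs.
Rudder loop lost [OR]: #2 solenoid block is inoperative=occurs, Changeover valve offline=occurs, Relief valve faulted=occurs → at least one input occurs → occurs.
Pump set inoperative [AND]: Lower helm transmitter is inoperative=occurs, Feedback unit degraded=occurs → all inputs occur → occurs.
Followup chain inoperative [AND]: Pump set inoperative=occurs, #2 tiller link lost=not, Inboard followup amplifier fails=occurs → not all inputs occur → does not occur.
Ship steering unresponsive [AND]: Port system down=occurs, Rudder loop lost=occurs, Followup chain inoperative=not → not all inputs occur → does not occur.

No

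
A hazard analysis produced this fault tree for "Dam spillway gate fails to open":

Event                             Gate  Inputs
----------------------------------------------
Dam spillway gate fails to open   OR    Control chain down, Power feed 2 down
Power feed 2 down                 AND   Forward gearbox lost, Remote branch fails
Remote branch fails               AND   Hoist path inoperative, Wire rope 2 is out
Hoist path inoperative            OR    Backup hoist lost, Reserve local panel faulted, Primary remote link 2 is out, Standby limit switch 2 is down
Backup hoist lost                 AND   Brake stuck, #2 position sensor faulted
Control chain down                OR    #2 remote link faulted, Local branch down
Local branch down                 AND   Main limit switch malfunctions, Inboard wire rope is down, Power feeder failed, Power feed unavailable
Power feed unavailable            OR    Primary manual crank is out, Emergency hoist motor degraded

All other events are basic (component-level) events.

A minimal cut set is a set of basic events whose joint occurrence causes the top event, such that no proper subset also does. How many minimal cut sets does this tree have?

Power feed unavailable [OR]: union of children's cut sets → 2 cut set(s).
Local branch down [AND]: one cut set from each child combined → 1 × 1 × 1 × 2 = 2 cut set(s).
Control chain down [OR]: union of children's cut sets → 3 cut set(s).
Backup hoist lost [AND]: one cut set from each child combined → 1 × 1 = 1 cut set(s).
Hoist path inoperative [OR]: union of children's cut sets → 4 cut set(s).
Remote branch fails [AND]: one cut set from each child combined → 4 × 1 = 4 cut set(s).
Power feed 2 down [AND]: one cut set from each child combined → 1 × 4 = 4 cut set(s).
Dam spillway gate fails to open [OR]: union of children's cut sets → 7 cut set(s).
Minimal cut sets: {#2 remote link faulted}; {Inboard wire rope is down, Main limit switch malfunctions, Power feeder failed, Primary manual crank is out}; {Emergency hoist motor degraded, Inboard wire rope is down, Main limit switch malfunctions, Power feeder failed}; {#2 position sensor faulted, Brake stuck, Forward gearbox lost, Wire rope 2 is out}; {Forward gearbox lost, Reserve local panel faulted, Wire rope 2 is out}; {Forward gearbox lost, Primary remote link 2 is out, Wire rope 2 is out}; {Forward gearbox lost, Standby limit switch 2 is down, Wire rope 2 is out}.

7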